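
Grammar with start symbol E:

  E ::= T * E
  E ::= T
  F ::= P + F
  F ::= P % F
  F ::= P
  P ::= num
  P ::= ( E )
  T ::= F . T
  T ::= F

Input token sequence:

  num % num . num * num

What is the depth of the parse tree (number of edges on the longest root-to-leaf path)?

[E [T [F [P num] % [F [P num]]] . [T [F [P num]]]] * [E [T [F [P num]]]]]

5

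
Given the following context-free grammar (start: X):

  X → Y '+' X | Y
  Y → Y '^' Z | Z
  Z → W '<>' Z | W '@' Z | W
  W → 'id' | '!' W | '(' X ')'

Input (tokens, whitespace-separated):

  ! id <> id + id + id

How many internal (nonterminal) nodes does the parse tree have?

15

[X [Y [Z [W ! [W id]] <> [Z [W id]]]] + [X [Y [Z [W id]]] + [X [Y [Z [W id]]]]]]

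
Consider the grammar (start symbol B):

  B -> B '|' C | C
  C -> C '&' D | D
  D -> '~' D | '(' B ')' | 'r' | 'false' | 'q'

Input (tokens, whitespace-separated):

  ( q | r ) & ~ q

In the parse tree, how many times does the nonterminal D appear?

5

[B [C [C [D ( [B [B [C [D q]]] | [C [D r]]] )]] & [D ~ [D q]]]]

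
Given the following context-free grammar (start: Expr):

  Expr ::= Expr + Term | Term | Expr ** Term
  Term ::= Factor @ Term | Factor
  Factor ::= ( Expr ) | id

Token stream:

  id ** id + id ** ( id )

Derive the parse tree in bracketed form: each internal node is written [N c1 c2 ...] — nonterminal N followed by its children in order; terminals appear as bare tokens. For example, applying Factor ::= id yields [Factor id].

[Expr [Expr [Expr [Expr [Term [Factor id]]] ** [Term [Factor id]]] + [Term [Factor id]]] ** [Term [Factor ( [Expr [Term [Factor id]]] )]]]

Expr
Expr ** Term
Expr + Term ** Term
Expr ** Term + Term ** Term
Term ** Term + Term ** Term
Factor ** Term + Term ** Term
id ** Term + Term ** Term
id ** Factor + Term ** Term
id ** id + Term ** Term
id ** id + Factor ** Term
id ** id + id ** Term
id ** id + id ** Factor
id ** id + id ** ( Expr )
id ** id + id ** ( Term )
id ** id + id ** ( Factor )
id ** id + id ** ( id )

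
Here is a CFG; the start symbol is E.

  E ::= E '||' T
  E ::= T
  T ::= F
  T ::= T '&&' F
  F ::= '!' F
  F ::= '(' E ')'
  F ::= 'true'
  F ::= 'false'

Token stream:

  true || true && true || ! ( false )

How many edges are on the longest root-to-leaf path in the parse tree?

7

[E [E [E [T [F true]]] || [T [T [F true]] && [F true]]] || [T [F ! [F ( [E [T [F false]]] )]]]]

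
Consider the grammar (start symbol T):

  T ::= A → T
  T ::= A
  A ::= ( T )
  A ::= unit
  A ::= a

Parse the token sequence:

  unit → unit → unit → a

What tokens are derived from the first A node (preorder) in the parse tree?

unit

[T [A unit] → [T [A unit] → [T [A unit] → [T [A a]]]]]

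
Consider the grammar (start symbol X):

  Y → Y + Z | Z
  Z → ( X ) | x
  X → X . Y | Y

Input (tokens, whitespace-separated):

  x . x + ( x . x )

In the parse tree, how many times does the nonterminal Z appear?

5

[X [X [Y [Z x]]] . [Y [Y [Z x]] + [Z ( [X [X [Y [Z x]]] . [Y [Z x]]] )]]]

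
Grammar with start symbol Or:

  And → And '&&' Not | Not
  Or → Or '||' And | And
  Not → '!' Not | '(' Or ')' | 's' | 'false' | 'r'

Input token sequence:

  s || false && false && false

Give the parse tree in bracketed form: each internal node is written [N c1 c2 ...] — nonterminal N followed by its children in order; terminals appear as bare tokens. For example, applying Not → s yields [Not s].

Or
Or || And
And || And
Not || And
s || And
s || And && Not
s || And && Not && Not
s || Not && Not && Not
s || false && Not && Not
s || false && false && Not
s || false && false && false

[Or [Or [And [Not s]]] || [And [And [And [Not false]] && [Not false]] && [Not false]]]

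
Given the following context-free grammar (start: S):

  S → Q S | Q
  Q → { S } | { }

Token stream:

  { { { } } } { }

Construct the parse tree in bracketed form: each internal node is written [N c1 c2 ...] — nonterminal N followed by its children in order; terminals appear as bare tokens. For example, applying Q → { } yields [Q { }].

[S [Q { [S [Q { [S [Q { }]] }]] }] [S [Q { }]]]

S
Q S
{ S } S
{ Q } S
{ { S } } S
{ { Q } } S
{ { { } } } S
{ { { } } } Q
{ { { } } } { }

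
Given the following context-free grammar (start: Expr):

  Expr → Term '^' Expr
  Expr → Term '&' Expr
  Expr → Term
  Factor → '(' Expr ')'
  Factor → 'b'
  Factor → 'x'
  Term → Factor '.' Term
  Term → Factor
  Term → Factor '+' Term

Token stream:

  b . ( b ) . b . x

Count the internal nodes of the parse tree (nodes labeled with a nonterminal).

12

[Expr [Term [Factor b] . [Term [Factor ( [Expr [Term [Factor b]]] )] . [Term [Factor b] . [Term [Factor x]]]]]]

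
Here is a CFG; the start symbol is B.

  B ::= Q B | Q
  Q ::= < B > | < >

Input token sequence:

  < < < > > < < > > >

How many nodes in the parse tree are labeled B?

[B [Q < [B [Q < [B [Q < >]] >] [B [Q < [B [Q < >]] >]]] >]]

5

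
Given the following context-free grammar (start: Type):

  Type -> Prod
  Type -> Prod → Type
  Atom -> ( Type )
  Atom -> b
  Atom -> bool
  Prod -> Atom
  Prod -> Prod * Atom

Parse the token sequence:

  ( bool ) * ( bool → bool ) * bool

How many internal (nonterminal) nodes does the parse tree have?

[Type [Prod [Prod [Prod [Atom ( [Type [Prod [Atom bool]]] )]] * [Atom ( [Type [Prod [Atom bool]] → [Type [Prod [Atom bool]]]] )]] * [Atom bool]]]

16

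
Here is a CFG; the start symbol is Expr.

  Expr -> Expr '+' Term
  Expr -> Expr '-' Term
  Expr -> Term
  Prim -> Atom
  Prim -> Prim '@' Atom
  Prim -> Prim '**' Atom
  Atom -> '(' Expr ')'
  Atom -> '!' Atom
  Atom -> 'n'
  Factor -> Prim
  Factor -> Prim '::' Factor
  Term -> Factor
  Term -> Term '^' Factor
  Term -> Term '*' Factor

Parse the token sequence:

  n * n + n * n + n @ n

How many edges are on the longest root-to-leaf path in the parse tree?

[Expr [Expr [Expr [Term [Term [Factor [Prim [Atom n]]]] * [Factor [Prim [Atom n]]]]] + [Term [Term [Factor [Prim [Atom n]]]] * [Factor [Prim [Atom n]]]]] + [Term [Factor [Prim [Prim [Atom n]] @ [Atom n]]]]]

8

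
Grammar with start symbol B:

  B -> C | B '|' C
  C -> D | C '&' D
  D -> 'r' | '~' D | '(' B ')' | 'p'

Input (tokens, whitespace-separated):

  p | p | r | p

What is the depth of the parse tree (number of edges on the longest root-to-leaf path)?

[B [B [B [B [C [D p]]] | [C [D p]]] | [C [D r]]] | [C [D p]]]

6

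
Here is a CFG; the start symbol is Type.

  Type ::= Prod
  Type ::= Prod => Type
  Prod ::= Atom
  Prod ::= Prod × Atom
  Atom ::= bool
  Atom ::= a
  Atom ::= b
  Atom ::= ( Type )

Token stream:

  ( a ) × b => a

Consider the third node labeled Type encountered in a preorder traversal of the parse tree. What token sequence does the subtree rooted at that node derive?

[Type [Prod [Prod [Atom ( [Type [Prod [Atom a]]] )]] × [Atom b]] => [Type [Prod [Atom a]]]]

a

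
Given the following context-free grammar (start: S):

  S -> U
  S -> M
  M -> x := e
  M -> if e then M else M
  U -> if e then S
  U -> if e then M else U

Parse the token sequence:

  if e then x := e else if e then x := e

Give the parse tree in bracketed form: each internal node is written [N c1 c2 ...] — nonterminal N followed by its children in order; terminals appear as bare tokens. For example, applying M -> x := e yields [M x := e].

[S [U if e then [M x := e] else [U if e then [S [M x := e]]]]]

S
U
if e then M else U
if e then x := e else U
if e then x := e else if e then S
if e then x := e else if e then M
if e then x := e else if e then x := e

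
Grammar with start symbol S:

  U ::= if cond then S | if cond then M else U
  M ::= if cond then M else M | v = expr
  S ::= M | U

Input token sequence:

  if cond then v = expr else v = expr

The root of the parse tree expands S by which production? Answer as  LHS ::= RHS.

S ::= M

[S [M if cond then [M v = expr] else [M v = expr]]]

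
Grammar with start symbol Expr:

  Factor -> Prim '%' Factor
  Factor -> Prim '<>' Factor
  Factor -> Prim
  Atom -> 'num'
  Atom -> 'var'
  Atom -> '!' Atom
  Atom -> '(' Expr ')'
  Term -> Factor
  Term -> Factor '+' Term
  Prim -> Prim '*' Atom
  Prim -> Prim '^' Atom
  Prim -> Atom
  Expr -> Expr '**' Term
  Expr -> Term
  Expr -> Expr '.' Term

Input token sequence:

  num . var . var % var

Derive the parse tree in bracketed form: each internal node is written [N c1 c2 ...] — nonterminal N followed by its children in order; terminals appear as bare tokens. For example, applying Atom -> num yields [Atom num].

[Expr [Expr [Expr [Term [Factor [Prim [Atom num]]]]] . [Term [Factor [Prim [Atom var]]]]] . [Term [Factor [Prim [Atom var]] % [Factor [Prim [Atom var]]]]]]

Expr
Expr . Term
Expr . Term . Term
Term . Term . Term
Factor . Term . Term
Prim . Term . Term
Atom . Term . Term
num . Term . Term
num . Factor . Term
num . Prim . Term
num . Atom . Term
num . var . Term
num . var . Factor
num . var . Prim % Factor
num . var . Atom % Factor
num . var . var % Factor
num . var . var % Prim
num . var . var % Atom
num . var . var % var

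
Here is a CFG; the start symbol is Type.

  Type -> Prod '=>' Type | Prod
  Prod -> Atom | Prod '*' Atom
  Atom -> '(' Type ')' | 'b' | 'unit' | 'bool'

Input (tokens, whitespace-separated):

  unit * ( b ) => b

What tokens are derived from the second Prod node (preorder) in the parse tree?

[Type [Prod [Prod [Atom unit]] * [Atom ( [Type [Prod [Atom b]]] )]] => [Type [Prod [Atom b]]]]

unit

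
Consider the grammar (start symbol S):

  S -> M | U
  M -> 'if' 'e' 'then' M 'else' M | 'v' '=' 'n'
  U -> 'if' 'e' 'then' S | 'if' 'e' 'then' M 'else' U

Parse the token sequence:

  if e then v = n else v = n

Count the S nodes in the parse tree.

1

[S [M if e then [M v = n] else [M v = n]]]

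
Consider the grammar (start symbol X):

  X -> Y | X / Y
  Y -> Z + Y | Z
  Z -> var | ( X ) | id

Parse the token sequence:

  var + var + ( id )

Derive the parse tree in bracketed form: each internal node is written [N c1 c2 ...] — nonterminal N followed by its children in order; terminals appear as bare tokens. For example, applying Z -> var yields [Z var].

X
Y
Z + Y
var + Y
var + Z + Y
var + var + Y
var + var + Z
var + var + ( X )
var + var + ( Y )
var + var + ( Z )
var + var + ( id )

[X [Y [Z var] + [Y [Z var] + [Y [Z ( [X [Y [Z id]]] )]]]]]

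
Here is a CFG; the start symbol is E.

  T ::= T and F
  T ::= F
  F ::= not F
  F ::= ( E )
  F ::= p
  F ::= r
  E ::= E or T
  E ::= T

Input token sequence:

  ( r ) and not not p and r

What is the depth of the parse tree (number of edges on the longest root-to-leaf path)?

8

[E [T [T [T [F ( [E [T [F r]]] )]] and [F not [F not [F p]]]] and [F r]]]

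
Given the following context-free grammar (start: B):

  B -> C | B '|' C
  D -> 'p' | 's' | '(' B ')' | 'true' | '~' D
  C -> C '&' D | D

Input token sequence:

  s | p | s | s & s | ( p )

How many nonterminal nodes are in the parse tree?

[B [B [B [B [B [C [D s]]] | [C [D p]]] | [C [D s]]] | [C [C [D s]] & [D s]]] | [C [D ( [B [C [D p]]] )]]]

20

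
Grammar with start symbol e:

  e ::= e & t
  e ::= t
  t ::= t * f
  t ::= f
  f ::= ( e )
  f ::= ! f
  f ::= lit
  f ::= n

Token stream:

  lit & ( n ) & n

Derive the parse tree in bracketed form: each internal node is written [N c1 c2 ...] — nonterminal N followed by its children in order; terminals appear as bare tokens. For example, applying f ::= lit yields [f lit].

[e [e [e [t [f lit]]] & [t [f ( [e [t [f n]]] )]]] & [t [f n]]]

e
e & t
e & t & t
t & t & t
f & t & t
lit & t & t
lit & f & t
lit & ( e ) & t
lit & ( t ) & t
lit & ( f ) & t
lit & ( n ) & t
lit & ( n ) & f
lit & ( n ) & n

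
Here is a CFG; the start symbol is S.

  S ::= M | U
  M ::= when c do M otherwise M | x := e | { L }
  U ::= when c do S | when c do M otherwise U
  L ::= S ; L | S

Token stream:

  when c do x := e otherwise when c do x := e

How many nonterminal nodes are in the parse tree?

6

[S [U when c do [M x := e] otherwise [U when c do [S [M x := e]]]]]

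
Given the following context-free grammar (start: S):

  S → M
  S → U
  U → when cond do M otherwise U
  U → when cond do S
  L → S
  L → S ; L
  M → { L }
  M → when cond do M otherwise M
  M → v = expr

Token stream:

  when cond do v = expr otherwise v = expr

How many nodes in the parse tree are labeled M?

[S [M when cond do [M v = expr] otherwise [M v = expr]]]

3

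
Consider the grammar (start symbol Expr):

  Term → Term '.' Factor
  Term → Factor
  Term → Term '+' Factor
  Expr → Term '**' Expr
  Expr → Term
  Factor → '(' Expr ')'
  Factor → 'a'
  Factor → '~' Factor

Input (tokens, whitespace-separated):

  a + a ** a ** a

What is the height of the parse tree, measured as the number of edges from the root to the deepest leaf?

5

[Expr [Term [Term [Factor a]] + [Factor a]] ** [Expr [Term [Factor a]] ** [Expr [Term [Factor a]]]]]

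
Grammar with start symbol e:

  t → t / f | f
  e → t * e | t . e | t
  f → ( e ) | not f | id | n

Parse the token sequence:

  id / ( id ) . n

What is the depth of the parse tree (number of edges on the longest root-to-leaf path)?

[e [t [t [f id]] / [f ( [e [t [f id]]] )]] . [e [t [f n]]]]

6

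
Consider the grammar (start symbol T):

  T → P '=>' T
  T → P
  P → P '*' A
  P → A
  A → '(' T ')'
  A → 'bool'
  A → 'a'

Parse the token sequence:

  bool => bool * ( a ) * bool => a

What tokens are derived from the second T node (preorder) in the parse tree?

bool * ( a ) * bool => a

[T [P [A bool]] => [T [P [P [P [A bool]] * [A ( [T [P [A a]]] )]] * [A bool]] => [T [P [A a]]]]]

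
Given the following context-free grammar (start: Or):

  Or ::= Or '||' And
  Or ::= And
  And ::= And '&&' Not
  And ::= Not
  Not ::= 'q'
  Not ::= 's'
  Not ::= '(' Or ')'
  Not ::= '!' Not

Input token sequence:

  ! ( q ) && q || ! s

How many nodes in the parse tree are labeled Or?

[Or [Or [And [And [Not ! [Not ( [Or [And [Not q]]] )]]] && [Not q]]] || [And [Not ! [Not s]]]]

3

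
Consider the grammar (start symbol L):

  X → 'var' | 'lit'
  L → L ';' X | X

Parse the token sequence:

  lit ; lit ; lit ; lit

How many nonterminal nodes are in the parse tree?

[L [L [L [L [X lit]] ; [X lit]] ; [X lit]] ; [X lit]]

8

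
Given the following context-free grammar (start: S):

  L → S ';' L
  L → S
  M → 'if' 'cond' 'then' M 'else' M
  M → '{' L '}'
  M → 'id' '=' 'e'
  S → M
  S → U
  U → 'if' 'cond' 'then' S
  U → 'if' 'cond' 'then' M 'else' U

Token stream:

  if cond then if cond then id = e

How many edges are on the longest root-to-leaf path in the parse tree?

[S [U if cond then [S [U if cond then [S [M id = e]]]]]]

6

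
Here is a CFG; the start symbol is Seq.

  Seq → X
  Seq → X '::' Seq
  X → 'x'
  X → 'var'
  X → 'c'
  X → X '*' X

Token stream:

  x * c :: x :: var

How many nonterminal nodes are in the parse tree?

[Seq [X [X x] * [X c]] :: [Seq [X x] :: [Seq [X var]]]]

8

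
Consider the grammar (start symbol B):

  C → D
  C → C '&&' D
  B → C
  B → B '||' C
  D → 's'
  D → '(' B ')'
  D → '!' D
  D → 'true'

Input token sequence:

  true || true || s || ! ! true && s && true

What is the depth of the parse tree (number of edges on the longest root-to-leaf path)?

[B [B [B [B [C [D true]]] || [C [D true]]] || [C [D s]]] || [C [C [C [D ! [D ! [D true]]]] && [D s]] && [D true]]]

7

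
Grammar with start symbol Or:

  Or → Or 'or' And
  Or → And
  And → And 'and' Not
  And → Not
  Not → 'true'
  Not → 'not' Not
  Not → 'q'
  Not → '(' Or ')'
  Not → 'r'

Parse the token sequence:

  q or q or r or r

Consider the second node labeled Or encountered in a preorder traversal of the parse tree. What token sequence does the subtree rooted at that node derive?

q or q or r

[Or [Or [Or [Or [And [Not q]]] or [And [Not q]]] or [And [Not r]]] or [And [Not r]]]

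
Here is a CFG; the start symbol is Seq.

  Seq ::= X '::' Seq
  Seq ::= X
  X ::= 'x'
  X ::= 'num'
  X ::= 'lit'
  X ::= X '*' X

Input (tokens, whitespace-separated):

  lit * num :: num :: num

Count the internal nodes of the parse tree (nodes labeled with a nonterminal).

8

[Seq [X [X lit] * [X num]] :: [Seq [X num] :: [Seq [X num]]]]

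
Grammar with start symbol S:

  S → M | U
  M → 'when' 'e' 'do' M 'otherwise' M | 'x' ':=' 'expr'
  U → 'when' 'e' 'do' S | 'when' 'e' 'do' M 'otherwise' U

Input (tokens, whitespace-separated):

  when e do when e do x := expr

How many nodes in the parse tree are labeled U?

[S [U when e do [S [U when e do [S [M x := expr]]]]]]

2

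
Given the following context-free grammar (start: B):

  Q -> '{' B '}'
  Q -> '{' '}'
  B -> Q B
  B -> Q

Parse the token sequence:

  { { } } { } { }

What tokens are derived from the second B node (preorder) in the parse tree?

{ }

[B [Q { [B [Q { }]] }] [B [Q { }] [B [Q { }]]]]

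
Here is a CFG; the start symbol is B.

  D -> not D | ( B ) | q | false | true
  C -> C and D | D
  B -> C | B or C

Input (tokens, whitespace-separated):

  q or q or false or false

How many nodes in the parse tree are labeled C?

4

[B [B [B [B [C [D q]]] or [C [D q]]] or [C [D false]]] or [C [D false]]]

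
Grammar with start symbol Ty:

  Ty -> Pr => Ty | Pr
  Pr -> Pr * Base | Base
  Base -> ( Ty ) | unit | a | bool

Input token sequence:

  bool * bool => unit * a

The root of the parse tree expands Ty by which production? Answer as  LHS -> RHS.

Ty -> Pr => Ty

[Ty [Pr [Pr [Base bool]] * [Base bool]] => [Ty [Pr [Pr [Base unit]] * [Base a]]]]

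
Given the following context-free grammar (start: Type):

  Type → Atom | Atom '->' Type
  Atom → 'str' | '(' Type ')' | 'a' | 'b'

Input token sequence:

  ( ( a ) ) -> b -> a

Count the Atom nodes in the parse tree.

[Type [Atom ( [Type [Atom ( [Type [Atom a]] )]] )] -> [Type [Atom b] -> [Type [Atom a]]]]

5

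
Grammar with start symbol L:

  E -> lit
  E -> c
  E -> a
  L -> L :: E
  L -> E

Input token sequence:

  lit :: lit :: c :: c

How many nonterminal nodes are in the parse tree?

[L [L [L [L [E lit]] :: [E lit]] :: [E c]] :: [E c]]

8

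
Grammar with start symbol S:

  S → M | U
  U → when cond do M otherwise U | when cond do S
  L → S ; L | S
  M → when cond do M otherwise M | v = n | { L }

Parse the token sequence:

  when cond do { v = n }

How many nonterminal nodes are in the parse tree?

7

[S [U when cond do [S [M { [L [S [M v = n]]] }]]]]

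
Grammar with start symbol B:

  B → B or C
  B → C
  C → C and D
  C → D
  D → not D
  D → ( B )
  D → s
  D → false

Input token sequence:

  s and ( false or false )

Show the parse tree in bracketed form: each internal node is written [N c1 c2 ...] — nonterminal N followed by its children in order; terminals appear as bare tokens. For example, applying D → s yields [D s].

B
C
C and D
D and D
s and D
s and ( B )
s and ( B or C )
s and ( C or C )
s and ( D or C )
s and ( false or C )
s and ( false or D )
s and ( false or false )

[B [C [C [D s]] and [D ( [B [B [C [D false]]] or [C [D false]]] )]]]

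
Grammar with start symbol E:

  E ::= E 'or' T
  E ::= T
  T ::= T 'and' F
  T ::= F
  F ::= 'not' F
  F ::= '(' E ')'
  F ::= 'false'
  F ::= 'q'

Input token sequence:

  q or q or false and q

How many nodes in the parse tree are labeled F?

4

[E [E [E [T [F q]]] or [T [F q]]] or [T [T [F false]] and [F q]]]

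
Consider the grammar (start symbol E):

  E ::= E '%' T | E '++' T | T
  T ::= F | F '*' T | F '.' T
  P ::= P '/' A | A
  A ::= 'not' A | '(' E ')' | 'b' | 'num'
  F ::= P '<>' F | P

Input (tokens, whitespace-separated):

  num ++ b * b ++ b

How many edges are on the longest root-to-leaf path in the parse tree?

[E [E [E [T [F [P [A num]]]]] ++ [T [F [P [A b]]] * [T [F [P [A b]]]]]] ++ [T [F [P [A b]]]]]

7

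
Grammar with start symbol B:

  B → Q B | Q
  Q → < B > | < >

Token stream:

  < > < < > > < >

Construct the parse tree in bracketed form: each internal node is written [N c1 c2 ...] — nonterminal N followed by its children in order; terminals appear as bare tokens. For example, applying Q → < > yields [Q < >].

B
Q B
< > B
< > Q B
< > < B > B
< > < Q > B
< > < < > > B
< > < < > > Q
< > < < > > < >

[B [Q < >] [B [Q < [B [Q < >]] >] [B [Q < >]]]]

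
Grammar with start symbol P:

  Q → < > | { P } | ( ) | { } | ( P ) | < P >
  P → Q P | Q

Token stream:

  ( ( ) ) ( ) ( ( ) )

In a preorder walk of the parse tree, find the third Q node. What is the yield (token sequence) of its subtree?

[P [Q ( [P [Q ( )]] )] [P [Q ( )] [P [Q ( [P [Q ( )]] )]]]]

( )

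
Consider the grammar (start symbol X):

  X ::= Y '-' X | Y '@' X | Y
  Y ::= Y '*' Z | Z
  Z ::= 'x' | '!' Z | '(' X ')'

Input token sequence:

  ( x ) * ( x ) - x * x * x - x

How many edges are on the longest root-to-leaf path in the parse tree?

7

[X [Y [Y [Z ( [X [Y [Z x]]] )]] * [Z ( [X [Y [Z x]]] )]] - [X [Y [Y [Y [Z x]] * [Z x]] * [Z x]] - [X [Y [Z x]]]]]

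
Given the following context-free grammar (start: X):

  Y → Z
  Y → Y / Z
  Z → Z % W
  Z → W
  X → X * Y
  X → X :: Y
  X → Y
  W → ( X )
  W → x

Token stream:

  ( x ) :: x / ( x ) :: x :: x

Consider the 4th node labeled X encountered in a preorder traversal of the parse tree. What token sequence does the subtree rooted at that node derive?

[X [X [X [X [Y [Z [W ( [X [Y [Z [W x]]]] )]]]] :: [Y [Y [Z [W x]]] / [Z [W ( [X [Y [Z [W x]]]] )]]]] :: [Y [Z [W x]]]] :: [Y [Z [W x]]]]

( x )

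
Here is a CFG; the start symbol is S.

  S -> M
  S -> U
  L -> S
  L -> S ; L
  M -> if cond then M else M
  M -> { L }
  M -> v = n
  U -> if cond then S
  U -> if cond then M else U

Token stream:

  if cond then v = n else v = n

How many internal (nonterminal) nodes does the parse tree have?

4

[S [M if cond then [M v = n] else [M v = n]]]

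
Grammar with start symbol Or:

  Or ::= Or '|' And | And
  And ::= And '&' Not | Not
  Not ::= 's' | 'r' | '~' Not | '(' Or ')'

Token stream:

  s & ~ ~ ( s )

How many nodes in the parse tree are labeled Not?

5

[Or [And [And [Not s]] & [Not ~ [Not ~ [Not ( [Or [And [Not s]]] )]]]]]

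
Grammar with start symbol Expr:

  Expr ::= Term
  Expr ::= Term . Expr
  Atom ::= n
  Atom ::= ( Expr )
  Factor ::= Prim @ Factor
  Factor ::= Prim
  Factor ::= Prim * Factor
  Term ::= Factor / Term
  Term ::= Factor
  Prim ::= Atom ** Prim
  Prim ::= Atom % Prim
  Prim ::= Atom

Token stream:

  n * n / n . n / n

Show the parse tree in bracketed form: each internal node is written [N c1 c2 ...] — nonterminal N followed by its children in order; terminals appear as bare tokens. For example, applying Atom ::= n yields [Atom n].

[Expr [Term [Factor [Prim [Atom n]] * [Factor [Prim [Atom n]]]] / [Term [Factor [Prim [Atom n]]]]] . [Expr [Term [Factor [Prim [Atom n]]] / [Term [Factor [Prim [Atom n]]]]]]]

Expr
Term . Expr
Factor / Term . Expr
Prim * Factor / Term . Expr
Atom * Factor / Term . Expr
n * Factor / Term . Expr
n * Prim / Term . Expr
n * Atom / Term . Expr
n * n / Term . Expr
n * n / Factor . Expr
n * n / Prim . Expr
n * n / Atom . Expr
n * n / n . Expr
n * n / n . Term
n * n / n . Factor / Term
n * n / n . Prim / Term
n * n / n . Atom / Term
n * n / n . n / Term
n * n / n . n / Factor
n * n / n . n / Prim
n * n / n . n / Atom
n * n / n . n / n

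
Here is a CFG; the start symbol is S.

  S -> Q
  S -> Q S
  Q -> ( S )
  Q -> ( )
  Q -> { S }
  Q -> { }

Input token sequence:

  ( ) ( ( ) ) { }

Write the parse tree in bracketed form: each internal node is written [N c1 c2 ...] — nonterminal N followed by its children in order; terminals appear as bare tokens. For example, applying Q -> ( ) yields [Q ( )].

[S [Q ( )] [S [Q ( [S [Q ( )]] )] [S [Q { }]]]]

S
Q S
( ) S
( ) Q S
( ) ( S ) S
( ) ( Q ) S
( ) ( ( ) ) S
( ) ( ( ) ) Q
( ) ( ( ) ) { }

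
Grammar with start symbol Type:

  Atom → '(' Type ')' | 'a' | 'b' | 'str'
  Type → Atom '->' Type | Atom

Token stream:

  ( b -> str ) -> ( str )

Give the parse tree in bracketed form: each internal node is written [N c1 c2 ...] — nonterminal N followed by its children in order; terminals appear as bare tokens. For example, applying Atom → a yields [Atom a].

Type
Atom -> Type
( Type ) -> Type
( Atom -> Type ) -> Type
( b -> Type ) -> Type
( b -> Atom ) -> Type
( b -> str ) -> Type
( b -> str ) -> Atom
( b -> str ) -> ( Type )
( b -> str ) -> ( Atom )
( b -> str ) -> ( str )

[Type [Atom ( [Type [Atom b] -> [Type [Atom str]]] )] -> [Type [Atom ( [Type [Atom str]] )]]]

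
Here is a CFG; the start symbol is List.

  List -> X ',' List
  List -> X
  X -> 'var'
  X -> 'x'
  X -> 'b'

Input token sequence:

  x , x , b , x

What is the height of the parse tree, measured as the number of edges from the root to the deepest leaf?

5

[List [X x] , [List [X x] , [List [X b] , [List [X x]]]]]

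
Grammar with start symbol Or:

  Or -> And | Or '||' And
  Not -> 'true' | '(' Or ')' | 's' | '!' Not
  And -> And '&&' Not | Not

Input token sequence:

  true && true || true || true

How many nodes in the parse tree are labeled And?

[Or [Or [Or [And [And [Not true]] && [Not true]]] || [And [Not true]]] || [And [Not true]]]

4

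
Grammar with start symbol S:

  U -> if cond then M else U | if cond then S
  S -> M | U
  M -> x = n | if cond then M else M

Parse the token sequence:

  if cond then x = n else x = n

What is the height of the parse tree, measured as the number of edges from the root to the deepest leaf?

[S [M if cond then [M x = n] else [M x = n]]]

3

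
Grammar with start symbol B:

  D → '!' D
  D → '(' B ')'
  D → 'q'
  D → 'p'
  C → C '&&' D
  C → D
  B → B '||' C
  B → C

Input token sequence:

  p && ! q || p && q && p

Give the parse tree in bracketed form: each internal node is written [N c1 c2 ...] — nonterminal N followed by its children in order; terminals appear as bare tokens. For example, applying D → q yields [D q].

[B [B [C [C [D p]] && [D ! [D q]]]] || [C [C [C [D p]] && [D q]] && [D p]]]

B
B || C
C || C
C && D || C
D && D || C
p && D || C
p && ! D || C
p && ! q || C
p && ! q || C && D
p && ! q || C && D && D
p && ! q || D && D && D
p && ! q || p && D && D
p && ! q || p && q && D
p && ! q || p && q && p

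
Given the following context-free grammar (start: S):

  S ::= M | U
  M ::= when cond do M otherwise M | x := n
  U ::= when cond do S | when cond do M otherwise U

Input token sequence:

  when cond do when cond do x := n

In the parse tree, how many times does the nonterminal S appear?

3

[S [U when cond do [S [U when cond do [S [M x := n]]]]]]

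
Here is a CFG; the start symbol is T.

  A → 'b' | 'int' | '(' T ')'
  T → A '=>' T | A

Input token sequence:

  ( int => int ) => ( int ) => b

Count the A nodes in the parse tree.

[T [A ( [T [A int] => [T [A int]]] )] => [T [A ( [T [A int]] )] => [T [A b]]]]

6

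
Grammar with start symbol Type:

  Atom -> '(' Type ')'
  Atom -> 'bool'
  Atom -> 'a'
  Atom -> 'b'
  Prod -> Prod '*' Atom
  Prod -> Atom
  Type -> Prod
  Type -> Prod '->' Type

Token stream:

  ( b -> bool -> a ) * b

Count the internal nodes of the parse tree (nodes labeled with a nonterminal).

14

[Type [Prod [Prod [Atom ( [Type [Prod [Atom b]] -> [Type [Prod [Atom bool]] -> [Type [Prod [Atom a]]]]] )]] * [Atom b]]]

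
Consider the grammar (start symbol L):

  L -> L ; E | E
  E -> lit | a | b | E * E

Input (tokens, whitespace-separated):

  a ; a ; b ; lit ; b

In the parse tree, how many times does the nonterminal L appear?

5

[L [L [L [L [L [E a]] ; [E a]] ; [E b]] ; [E lit]] ; [E b]]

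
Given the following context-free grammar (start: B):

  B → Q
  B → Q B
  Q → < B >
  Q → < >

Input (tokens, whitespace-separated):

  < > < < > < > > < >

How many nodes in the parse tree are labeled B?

[B [Q < >] [B [Q < [B [Q < >] [B [Q < >]]] >] [B [Q < >]]]]

5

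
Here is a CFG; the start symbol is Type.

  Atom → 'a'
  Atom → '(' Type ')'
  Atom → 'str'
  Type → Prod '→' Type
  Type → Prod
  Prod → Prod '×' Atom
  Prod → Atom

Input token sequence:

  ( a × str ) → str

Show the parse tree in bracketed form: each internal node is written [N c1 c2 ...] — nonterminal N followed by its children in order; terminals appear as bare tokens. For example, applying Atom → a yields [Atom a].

Type
Prod → Type
Atom → Type
( Type ) → Type
( Prod ) → Type
( Prod × Atom ) → Type
( Atom × Atom ) → Type
( a × Atom ) → Type
( a × str ) → Type
( a × str ) → Prod
( a × str ) → Atom
( a × str ) → str

[Type [Prod [Atom ( [Type [Prod [Prod [Atom a]] × [Atom str]]] )]] → [Type [Prod [Atom str]]]]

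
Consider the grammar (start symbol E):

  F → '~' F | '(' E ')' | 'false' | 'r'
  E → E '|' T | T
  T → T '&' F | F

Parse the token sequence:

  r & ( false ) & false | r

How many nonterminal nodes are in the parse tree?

13

[E [E [T [T [T [F r]] & [F ( [E [T [F false]]] )]] & [F false]]] | [T [F r]]]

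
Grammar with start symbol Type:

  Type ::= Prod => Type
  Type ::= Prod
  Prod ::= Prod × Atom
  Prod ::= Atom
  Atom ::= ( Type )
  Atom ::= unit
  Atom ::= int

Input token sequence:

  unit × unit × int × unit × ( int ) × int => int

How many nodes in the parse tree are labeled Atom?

[Type [Prod [Prod [Prod [Prod [Prod [Prod [Atom unit]] × [Atom unit]] × [Atom int]] × [Atom unit]] × [Atom ( [Type [Prod [Atom int]]] )]] × [Atom int]] => [Type [Prod [Atom int]]]]

8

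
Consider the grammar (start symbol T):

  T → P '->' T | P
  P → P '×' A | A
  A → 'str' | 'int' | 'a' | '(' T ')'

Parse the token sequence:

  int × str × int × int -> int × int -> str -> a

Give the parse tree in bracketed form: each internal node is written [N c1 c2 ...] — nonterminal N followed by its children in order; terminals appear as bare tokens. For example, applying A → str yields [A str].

T
P -> T
P × A -> T
P × A × A -> T
P × A × A × A -> T
A × A × A × A -> T
int × A × A × A -> T
int × str × A × A -> T
int × str × int × A -> T
int × str × int × int -> T
int × str × int × int -> P -> T
int × str × int × int -> P × A -> T
int × str × int × int -> A × A -> T
int × str × int × int -> int × A -> T
int × str × int × int -> int × int -> T
int × str × int × int -> int × int -> P -> T
int × str × int × int -> int × int -> A -> T
int × str × int × int -> int × int -> str -> T
int × str × int × int -> int × int -> str -> P
int × str × int × int -> int × int -> str -> A
int × str × int × int -> int × int -> str -> a

[T [P [P [P [P [A int]] × [A str]] × [A int]] × [A int]] -> [T [P [P [A int]] × [A int]] -> [T [P [A str]] -> [T [P [A a]]]]]]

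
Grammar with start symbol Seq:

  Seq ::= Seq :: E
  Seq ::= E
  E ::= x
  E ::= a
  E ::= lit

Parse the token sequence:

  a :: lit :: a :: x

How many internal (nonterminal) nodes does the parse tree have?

8

[Seq [Seq [Seq [Seq [E a]] :: [E lit]] :: [E a]] :: [E x]]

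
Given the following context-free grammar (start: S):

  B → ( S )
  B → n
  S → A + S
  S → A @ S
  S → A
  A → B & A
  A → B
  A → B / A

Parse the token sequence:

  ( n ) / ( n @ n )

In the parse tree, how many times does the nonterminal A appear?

[S [A [B ( [S [A [B n]]] )] / [A [B ( [S [A [B n]] @ [S [A [B n]]]] )]]]]

5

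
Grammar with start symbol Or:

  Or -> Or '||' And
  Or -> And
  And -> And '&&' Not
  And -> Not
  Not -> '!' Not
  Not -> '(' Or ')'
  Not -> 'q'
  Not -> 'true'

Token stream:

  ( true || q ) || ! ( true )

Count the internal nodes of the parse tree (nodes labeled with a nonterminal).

16

[Or [Or [And [Not ( [Or [Or [And [Not true]]] || [And [Not q]]] )]]] || [And [Not ! [Not ( [Or [And [Not true]]] )]]]]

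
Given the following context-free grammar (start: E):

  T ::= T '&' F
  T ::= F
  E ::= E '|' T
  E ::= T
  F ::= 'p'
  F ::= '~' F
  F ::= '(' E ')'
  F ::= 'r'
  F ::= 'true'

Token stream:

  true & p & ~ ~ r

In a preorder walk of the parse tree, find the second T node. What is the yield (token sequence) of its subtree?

[E [T [T [T [F true]] & [F p]] & [F ~ [F ~ [F r]]]]]

true & p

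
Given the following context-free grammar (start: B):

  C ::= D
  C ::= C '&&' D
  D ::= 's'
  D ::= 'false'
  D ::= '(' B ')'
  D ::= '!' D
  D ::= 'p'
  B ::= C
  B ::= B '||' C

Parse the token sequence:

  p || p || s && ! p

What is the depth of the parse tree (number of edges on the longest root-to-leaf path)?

5

[B [B [B [C [D p]]] || [C [D p]]] || [C [C [D s]] && [D ! [D p]]]]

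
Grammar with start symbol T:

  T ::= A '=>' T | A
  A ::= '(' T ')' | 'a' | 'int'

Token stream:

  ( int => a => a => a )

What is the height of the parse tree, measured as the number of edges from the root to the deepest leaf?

[T [A ( [T [A int] => [T [A a] => [T [A a] => [T [A a]]]]] )]]

7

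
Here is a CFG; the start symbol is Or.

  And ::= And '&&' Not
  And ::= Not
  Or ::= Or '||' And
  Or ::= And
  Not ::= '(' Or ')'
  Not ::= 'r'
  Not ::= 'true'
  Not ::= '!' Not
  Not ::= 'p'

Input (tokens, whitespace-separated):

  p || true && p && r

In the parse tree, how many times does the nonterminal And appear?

[Or [Or [And [Not p]]] || [And [And [And [Not true]] && [Not p]] && [Not r]]]

4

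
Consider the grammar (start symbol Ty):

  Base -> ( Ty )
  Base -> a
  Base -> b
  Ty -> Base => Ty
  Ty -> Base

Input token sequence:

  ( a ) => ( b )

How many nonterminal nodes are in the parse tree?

[Ty [Base ( [Ty [Base a]] )] => [Ty [Base ( [Ty [Base b]] )]]]

8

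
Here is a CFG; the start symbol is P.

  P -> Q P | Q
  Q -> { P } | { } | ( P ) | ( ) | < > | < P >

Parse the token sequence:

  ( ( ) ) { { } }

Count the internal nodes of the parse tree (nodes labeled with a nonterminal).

8

[P [Q ( [P [Q ( )]] )] [P [Q { [P [Q { }]] }]]]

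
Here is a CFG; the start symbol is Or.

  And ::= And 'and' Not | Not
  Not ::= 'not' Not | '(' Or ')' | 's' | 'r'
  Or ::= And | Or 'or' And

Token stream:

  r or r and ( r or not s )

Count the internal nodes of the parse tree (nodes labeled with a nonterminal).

[Or [Or [And [Not r]]] or [And [And [Not r]] and [Not ( [Or [Or [And [Not r]]] or [And [Not not [Not s]]]] )]]]

15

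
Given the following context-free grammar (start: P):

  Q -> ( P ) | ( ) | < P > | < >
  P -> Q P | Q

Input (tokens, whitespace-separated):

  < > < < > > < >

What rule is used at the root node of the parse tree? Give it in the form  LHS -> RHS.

P -> Q P

[P [Q < >] [P [Q < [P [Q < >]] >] [P [Q < >]]]]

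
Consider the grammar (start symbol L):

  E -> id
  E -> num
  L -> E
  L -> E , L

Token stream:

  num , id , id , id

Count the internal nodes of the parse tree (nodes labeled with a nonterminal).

8

[L [E num] , [L [E id] , [L [E id] , [L [E id]]]]]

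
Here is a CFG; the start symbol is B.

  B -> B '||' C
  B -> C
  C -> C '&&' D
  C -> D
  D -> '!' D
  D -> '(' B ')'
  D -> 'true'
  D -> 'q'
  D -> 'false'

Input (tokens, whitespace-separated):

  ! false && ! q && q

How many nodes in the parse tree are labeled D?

[B [C [C [C [D ! [D false]]] && [D ! [D q]]] && [D q]]]

5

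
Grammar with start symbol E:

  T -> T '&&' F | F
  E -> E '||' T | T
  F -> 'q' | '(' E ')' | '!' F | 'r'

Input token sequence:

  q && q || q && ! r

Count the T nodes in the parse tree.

4

[E [E [T [T [F q]] && [F q]]] || [T [T [F q]] && [F ! [F r]]]]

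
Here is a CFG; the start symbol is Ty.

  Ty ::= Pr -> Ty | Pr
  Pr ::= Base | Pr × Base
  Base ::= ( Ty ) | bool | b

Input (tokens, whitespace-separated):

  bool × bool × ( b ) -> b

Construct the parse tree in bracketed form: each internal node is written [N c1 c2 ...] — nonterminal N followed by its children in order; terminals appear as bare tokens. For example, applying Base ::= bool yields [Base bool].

[Ty [Pr [Pr [Pr [Base bool]] × [Base bool]] × [Base ( [Ty [Pr [Base b]]] )]] -> [Ty [Pr [Base b]]]]

Ty
Pr -> Ty
Pr × Base -> Ty
Pr × Base × Base -> Ty
Base × Base × Base -> Ty
bool × Base × Base -> Ty
bool × bool × Base -> Ty
bool × bool × ( Ty ) -> Ty
bool × bool × ( Pr ) -> Ty
bool × bool × ( Base ) -> Ty
bool × bool × ( b ) -> Ty
bool × bool × ( b ) -> Pr
bool × bool × ( b ) -> Base
bool × bool × ( b ) -> b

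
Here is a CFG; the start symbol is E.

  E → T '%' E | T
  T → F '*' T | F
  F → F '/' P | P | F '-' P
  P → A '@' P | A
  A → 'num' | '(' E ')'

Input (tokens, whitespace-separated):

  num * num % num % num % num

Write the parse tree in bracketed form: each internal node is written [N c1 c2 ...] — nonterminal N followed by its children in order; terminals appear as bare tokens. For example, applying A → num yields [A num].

[E [T [F [P [A num]]] * [T [F [P [A num]]]]] % [E [T [F [P [A num]]]] % [E [T [F [P [A num]]]] % [E [T [F [P [A num]]]]]]]]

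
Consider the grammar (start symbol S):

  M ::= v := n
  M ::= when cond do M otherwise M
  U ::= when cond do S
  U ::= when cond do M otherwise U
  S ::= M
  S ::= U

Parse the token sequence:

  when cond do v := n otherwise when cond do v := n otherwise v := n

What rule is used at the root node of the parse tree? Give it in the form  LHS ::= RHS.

[S [M when cond do [M v := n] otherwise [M when cond do [M v := n] otherwise [M v := n]]]]

S ::= M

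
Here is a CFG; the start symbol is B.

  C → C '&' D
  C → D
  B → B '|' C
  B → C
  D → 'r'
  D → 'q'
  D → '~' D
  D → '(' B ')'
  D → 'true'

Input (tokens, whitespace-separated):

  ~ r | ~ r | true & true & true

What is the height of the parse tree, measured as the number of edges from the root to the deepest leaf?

[B [B [B [C [D ~ [D r]]]] | [C [D ~ [D r]]]] | [C [C [C [D true]] & [D true]] & [D true]]]

6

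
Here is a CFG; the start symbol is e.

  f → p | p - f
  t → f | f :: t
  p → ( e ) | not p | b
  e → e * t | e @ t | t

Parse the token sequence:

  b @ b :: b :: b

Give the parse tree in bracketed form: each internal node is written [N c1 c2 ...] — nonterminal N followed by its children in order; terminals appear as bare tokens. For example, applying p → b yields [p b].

[e [e [t [f [p b]]]] @ [t [f [p b]] :: [t [f [p b]] :: [t [f [p b]]]]]]

e
e @ t
t @ t
f @ t
p @ t
b @ t
b @ f :: t
b @ p :: t
b @ b :: t
b @ b :: f :: t
b @ b :: p :: t
b @ b :: b :: t
b @ b :: b :: f
b @ b :: b :: p
b @ b :: b :: b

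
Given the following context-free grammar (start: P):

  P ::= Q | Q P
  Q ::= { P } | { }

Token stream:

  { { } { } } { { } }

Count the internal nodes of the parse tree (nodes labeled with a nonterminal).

10

[P [Q { [P [Q { }] [P [Q { }]]] }] [P [Q { [P [Q { }]] }]]]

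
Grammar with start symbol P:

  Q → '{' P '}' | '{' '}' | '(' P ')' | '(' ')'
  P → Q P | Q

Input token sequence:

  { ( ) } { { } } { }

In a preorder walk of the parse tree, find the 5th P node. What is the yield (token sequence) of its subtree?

[P [Q { [P [Q ( )]] }] [P [Q { [P [Q { }]] }] [P [Q { }]]]]

{ }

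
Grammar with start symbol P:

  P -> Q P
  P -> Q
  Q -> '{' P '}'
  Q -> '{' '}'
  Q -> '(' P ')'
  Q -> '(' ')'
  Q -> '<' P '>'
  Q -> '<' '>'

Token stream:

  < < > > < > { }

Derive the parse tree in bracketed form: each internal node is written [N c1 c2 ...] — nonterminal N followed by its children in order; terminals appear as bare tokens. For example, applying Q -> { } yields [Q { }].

[P [Q < [P [Q < >]] >] [P [Q < >] [P [Q { }]]]]

P
Q P
< P > P
< Q > P
< < > > P
< < > > Q P
< < > > < > P
< < > > < > Q
< < > > < > { }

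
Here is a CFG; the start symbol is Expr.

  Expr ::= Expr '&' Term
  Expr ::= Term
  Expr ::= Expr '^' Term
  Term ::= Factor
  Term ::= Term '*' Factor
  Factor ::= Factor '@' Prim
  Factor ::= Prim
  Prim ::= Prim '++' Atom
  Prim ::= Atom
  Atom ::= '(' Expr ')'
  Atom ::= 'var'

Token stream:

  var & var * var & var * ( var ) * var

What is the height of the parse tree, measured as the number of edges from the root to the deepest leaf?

[Expr [Expr [Expr [Term [Factor [Prim [Atom var]]]]] & [Term [Term [Factor [Prim [Atom var]]]] * [Factor [Prim [Atom var]]]]] & [Term [Term [Term [Factor [Prim [Atom var]]]] * [Factor [Prim [Atom ( [Expr [Term [Factor [Prim [Atom var]]]]] )]]]] * [Factor [Prim [Atom var]]]]]

11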